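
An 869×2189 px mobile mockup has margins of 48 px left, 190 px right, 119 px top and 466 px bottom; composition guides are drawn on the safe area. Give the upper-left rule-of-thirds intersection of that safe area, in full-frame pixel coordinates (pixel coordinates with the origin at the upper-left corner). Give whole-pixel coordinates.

Content width = 869 − 48 − 190 = 631 px; content height = 2189 − 119 − 466 = 1604 px.
Upper-left is one-third across and one-third down within the safe area.
x = 48 + 1 × 631/3 = 48 + 210.33 ≈ 258
y = 119 + 1 × 1604/3 = 119 + 534.67 ≈ 654

x = 258 px, y = 654 px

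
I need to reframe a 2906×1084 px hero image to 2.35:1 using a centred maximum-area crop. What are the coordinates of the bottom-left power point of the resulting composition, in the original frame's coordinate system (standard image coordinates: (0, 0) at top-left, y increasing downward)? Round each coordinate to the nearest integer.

(1028, 723)

2906/1084 > 2.35/1, so the 2.35:1 crop keeps the full height 1084 and trims width to 1084 × 2.35/1 = 2547.40 px.
Left offset = (2906 − 2547.40)/2 = 179.30 px; top offset = 0.
Bottom-left is one-third across and two-thirds down within the crop:
x = 179.30 + 1 × 2547.40/3 ≈ 1028; y = 0.00 + 2 × 1084.00/3 ≈ 723.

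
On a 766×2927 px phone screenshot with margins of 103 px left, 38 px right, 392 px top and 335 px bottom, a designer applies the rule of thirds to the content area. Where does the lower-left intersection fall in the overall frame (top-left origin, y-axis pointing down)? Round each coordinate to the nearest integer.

x = 311 px, y = 1859 px

Content width = 766 − 103 − 38 = 625 px; content height = 2927 − 392 − 335 = 2200 px.
Lower-left is one-third across and two-thirds down within the content area.
x = 103 + 1 × 625/3 = 103 + 208.33 ≈ 311
y = 392 + 2 × 2200/3 = 392 + 1466.67 ≈ 1859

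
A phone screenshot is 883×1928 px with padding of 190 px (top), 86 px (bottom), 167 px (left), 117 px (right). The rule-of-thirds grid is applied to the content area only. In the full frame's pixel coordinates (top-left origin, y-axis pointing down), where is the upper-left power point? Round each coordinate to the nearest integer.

(367, 741)

Content width = 883 − 167 − 117 = 599 px; content height = 1928 − 190 − 86 = 1652 px.
Upper-left is one-third across and one-third down within the content area.
x = 167 + 1 × 599/3 = 167 + 199.67 ≈ 367
y = 190 + 1 × 1652/3 = 190 + 550.67 ≈ 741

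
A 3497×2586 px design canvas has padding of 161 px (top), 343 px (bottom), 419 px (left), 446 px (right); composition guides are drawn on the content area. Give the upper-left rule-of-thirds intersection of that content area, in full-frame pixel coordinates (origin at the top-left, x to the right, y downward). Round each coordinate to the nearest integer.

(1296, 855)

Content width = 3497 − 419 − 446 = 2632 px; content height = 2586 − 161 − 343 = 2082 px.
Upper-left is one-third across and one-third down within the content area.
x = 419 + 1 × 2632/3 = 419 + 877.33 ≈ 1296
y = 161 + 1 × 2082/3 = 161 + 694.00 ≈ 855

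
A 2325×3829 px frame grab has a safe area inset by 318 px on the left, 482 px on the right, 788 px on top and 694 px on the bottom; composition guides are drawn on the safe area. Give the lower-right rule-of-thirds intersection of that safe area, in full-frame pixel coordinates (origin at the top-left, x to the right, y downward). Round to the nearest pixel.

Content width = 2325 − 318 − 482 = 1525 px; content height = 3829 − 788 − 694 = 2347 px.
Lower-right is two-thirds across and two-thirds down within the safe area.
x = 318 + 2 × 1525/3 = 318 + 1016.67 ≈ 1335
y = 788 + 2 × 2347/3 = 788 + 1564.67 ≈ 2353

x = 1335 px, y = 2353 px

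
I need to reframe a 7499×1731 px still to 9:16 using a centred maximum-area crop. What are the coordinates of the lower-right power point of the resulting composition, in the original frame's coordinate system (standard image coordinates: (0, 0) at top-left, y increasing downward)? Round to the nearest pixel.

7499/1731 > 9/16, so the 9:16 crop keeps the full height 1731 and trims width to 1731 × 9/16 = 973.69 px.
Left offset = (7499 − 973.69)/2 = 3262.66 px; top offset = 0.
Lower-right is two-thirds across and two-thirds down within the crop:
x = 3262.66 + 2 × 973.69/3 ≈ 3912; y = 0.00 + 2 × 1731.00/3 ≈ 1154.

(3912, 1154)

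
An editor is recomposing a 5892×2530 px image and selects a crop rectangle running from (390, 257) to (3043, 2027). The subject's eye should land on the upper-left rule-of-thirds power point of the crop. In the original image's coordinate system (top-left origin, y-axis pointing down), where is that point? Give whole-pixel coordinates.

Crop width = 3043 − 390 = 2653 px; one third is 884.33 px.
Crop height = 2027 − 257 = 1770 px; one third is 590.00 px.
The upper-left point is one-third across and one-third down within the crop:
x = 390 + 1 × 884.33 ≈ 1274; y = 257 + 1 × 590.00 ≈ 847.

(1274, 847)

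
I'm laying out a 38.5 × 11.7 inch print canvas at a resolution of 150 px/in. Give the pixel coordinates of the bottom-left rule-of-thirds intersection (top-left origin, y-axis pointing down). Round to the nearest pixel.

In pixels the canvas is 38.5 × 150 = 5775 wide and 11.7 × 150 = 1755 tall.
The bottom-left point is one-third across and two-thirds down:
x = 1 × 5775/3 ≈ 1925; y = 2 × 1755/3 ≈ 1170.

(1925, 1170)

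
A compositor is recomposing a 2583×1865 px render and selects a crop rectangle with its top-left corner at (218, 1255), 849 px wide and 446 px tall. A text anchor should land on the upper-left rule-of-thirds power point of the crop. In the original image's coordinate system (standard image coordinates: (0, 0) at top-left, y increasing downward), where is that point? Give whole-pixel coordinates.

One third of the crop width 849 is 283.00 px.
One third of the crop height 446 is 148.67 px.
The upper-left point is one-third across and one-third down within the crop:
x = 218 + 1 × 283.00 ≈ 501; y = 1255 + 1 × 148.67 ≈ 1404.

x = 501 px, y = 1404 px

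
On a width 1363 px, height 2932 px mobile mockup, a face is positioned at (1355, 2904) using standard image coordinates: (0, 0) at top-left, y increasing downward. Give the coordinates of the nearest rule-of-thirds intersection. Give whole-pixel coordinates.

x = 909 px, y = 1955 px

Third lines: x ∈ {454, 909}, y ∈ {977, 1955}.
1355 is closer to x = 909; 2904 is closer to y = 1955.
So the nearest intersection is the lower-right power point.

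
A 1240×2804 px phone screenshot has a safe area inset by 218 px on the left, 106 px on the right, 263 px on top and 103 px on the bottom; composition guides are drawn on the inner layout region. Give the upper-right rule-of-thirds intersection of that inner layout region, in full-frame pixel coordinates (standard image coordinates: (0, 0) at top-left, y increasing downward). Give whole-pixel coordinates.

x = 829 px, y = 1076 px

Content width = 1240 − 218 − 106 = 916 px; content height = 2804 − 263 − 103 = 2438 px.
Upper-right is two-thirds across and one-third down within the inner layout region.
x = 218 + 2 × 916/3 = 218 + 610.67 ≈ 829
y = 263 + 1 × 2438/3 = 263 + 812.67 ≈ 1076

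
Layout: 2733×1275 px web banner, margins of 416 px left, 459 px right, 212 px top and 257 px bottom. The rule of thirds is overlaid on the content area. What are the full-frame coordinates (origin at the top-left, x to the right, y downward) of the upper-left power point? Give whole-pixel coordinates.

(1035, 481)

Content width = 2733 − 416 − 459 = 1858 px; content height = 1275 − 212 − 257 = 806 px.
Upper-left is one-third across and one-third down within the content area.
x = 416 + 1 × 1858/3 = 416 + 619.33 ≈ 1035
y = 212 + 1 × 806/3 = 212 + 268.67 ≈ 481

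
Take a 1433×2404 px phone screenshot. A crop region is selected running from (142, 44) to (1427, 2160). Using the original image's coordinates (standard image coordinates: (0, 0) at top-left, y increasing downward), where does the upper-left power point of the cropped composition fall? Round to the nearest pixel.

(570, 749)

Crop width = 1427 − 142 = 1285 px; one third is 428.33 px.
Crop height = 2160 − 44 = 2116 px; one third is 705.33 px.
The upper-left point is one-third across and one-third down within the crop:
x = 142 + 1 × 428.33 ≈ 570; y = 44 + 1 × 705.33 ≈ 749.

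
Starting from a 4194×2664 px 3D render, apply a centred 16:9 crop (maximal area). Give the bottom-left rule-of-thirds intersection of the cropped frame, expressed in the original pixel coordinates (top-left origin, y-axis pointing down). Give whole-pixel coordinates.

x = 1398 px, y = 1725 px

4194/2664 < 16/9, so the 16:9 crop keeps the full width 4194 and trims height to 4194 × 9/16 = 2359.12 px.
Top offset = (2664 − 2359.12)/2 = 152.44 px; left offset = 0.
Bottom-left is one-third across and two-thirds down within the crop:
x = 0.00 + 1 × 4194.00/3 ≈ 1398; y = 152.44 + 2 × 2359.12/3 ≈ 1725.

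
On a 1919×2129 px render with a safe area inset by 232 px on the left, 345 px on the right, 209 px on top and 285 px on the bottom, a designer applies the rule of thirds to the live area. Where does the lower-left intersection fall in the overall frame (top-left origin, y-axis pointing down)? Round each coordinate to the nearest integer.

Content width = 1919 − 232 − 345 = 1342 px; content height = 2129 − 209 − 285 = 1635 px.
Lower-left is one-third across and two-thirds down within the live area.
x = 232 + 1 × 1342/3 = 232 + 447.33 ≈ 679
y = 209 + 2 × 1635/3 = 209 + 1090.00 ≈ 1299

x = 679 px, y = 1299 px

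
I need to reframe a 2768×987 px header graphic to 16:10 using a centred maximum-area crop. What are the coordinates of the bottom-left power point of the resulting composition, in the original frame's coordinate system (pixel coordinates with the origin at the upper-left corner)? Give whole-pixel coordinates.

x = 1121 px, y = 658 px

2768/987 > 16/10, so the 16:10 crop keeps the full height 987 and trims width to 987 × 16/10 = 1579.20 px.
Left offset = (2768 − 1579.20)/2 = 594.40 px; top offset = 0.
Bottom-left is one-third across and two-thirds down within the crop:
x = 594.40 + 1 × 1579.20/3 ≈ 1121; y = 0.00 + 2 × 987.00/3 ≈ 658.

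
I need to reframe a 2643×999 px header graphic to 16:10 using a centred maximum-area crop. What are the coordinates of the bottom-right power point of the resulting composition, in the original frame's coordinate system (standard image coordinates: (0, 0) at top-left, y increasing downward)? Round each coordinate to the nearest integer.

2643/999 > 16/10, so the 16:10 crop keeps the full height 999 and trims width to 999 × 16/10 = 1598.40 px.
Left offset = (2643 − 1598.40)/2 = 522.30 px; top offset = 0.
Bottom-right is two-thirds across and two-thirds down within the crop:
x = 522.30 + 2 × 1598.40/3 ≈ 1588; y = 0.00 + 2 × 999.00/3 ≈ 666.

x = 1588 px, y = 666 px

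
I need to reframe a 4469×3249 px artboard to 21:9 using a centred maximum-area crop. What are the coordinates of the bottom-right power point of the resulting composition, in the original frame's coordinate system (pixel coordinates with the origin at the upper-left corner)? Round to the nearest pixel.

4469/3249 < 21/9, so the 21:9 crop keeps the full width 4469 and trims height to 4469 × 9/21 = 1915.29 px.
Top offset = (3249 − 1915.29)/2 = 666.86 px; left offset = 0.
Bottom-right is two-thirds across and two-thirds down within the crop:
x = 0.00 + 2 × 4469.00/3 ≈ 2979; y = 666.86 + 2 × 1915.29/3 ≈ 1944.

(2979, 1944)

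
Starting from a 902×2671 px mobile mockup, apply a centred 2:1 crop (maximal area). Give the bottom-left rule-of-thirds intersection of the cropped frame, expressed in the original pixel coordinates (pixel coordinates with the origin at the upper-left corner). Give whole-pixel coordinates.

(301, 1411)

902/2671 < 2/1, so the 2:1 crop keeps the full width 902 and trims height to 902 × 1/2 = 451.00 px.
Top offset = (2671 − 451.00)/2 = 1110.00 px; left offset = 0.
Bottom-left is one-third across and two-thirds down within the crop:
x = 0.00 + 1 × 902.00/3 ≈ 301; y = 1110.00 + 2 × 451.00/3 ≈ 1411.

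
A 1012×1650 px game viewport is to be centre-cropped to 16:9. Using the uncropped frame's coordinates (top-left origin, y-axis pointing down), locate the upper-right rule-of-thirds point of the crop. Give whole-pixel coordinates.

1012/1650 < 16/9, so the 16:9 crop keeps the full width 1012 and trims height to 1012 × 9/16 = 569.25 px.
Top offset = (1650 − 569.25)/2 = 540.38 px; left offset = 0.
Upper-right is two-thirds across and one-third down within the crop:
x = 0.00 + 2 × 1012.00/3 ≈ 675; y = 540.38 + 1 × 569.25/3 ≈ 730.

(675, 730)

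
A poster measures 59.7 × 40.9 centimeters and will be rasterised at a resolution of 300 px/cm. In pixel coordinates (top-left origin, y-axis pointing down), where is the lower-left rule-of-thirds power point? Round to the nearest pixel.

(5970, 8180)

In pixels the canvas is 59.7 × 300 = 17910 wide and 40.9 × 300 = 12270 tall.
The lower-left point is one-third across and two-thirds down:
x = 1 × 17910/3 ≈ 5970; y = 2 × 12270/3 ≈ 8180.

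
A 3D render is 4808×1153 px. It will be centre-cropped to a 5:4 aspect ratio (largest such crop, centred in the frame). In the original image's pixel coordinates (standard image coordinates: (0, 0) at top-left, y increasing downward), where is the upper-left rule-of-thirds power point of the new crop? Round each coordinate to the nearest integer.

x = 2164 px, y = 384 px

4808/1153 > 5/4, so the 5:4 crop keeps the full height 1153 and trims width to 1153 × 5/4 = 1441.25 px.
Left offset = (4808 − 1441.25)/2 = 1683.38 px; top offset = 0.
Upper-left is one-third across and one-third down within the crop:
x = 1683.38 + 1 × 1441.25/3 ≈ 2164; y = 0.00 + 1 × 1153.00/3 ≈ 384.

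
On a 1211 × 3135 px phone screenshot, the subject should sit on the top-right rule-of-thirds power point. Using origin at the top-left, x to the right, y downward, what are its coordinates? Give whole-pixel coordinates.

x = 807 px, y = 1045 px

The top-right point sits two-thirds of the way across and one-third of the way down.
x = 2 × 1211/3 ≈ 807; y = 1 × 3135/3 ≈ 1045.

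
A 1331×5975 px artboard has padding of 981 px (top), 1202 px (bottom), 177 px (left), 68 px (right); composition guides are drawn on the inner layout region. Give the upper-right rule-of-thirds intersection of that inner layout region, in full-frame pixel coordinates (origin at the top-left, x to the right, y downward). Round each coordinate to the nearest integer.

(901, 2245)

Content width = 1331 − 177 − 68 = 1086 px; content height = 5975 − 981 − 1202 = 3792 px.
Upper-right is two-thirds across and one-third down within the inner layout region.
x = 177 + 2 × 1086/3 = 177 + 724.00 ≈ 901
y = 981 + 1 × 3792/3 = 981 + 1264.00 ≈ 2245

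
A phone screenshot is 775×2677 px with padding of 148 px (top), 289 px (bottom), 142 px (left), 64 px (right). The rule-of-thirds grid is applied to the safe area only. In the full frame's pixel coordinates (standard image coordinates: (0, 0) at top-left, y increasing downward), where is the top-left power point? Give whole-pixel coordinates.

Content width = 775 − 142 − 64 = 569 px; content height = 2677 − 148 − 289 = 2240 px.
Top-left is one-third across and one-third down within the safe area.
x = 142 + 1 × 569/3 = 142 + 189.67 ≈ 332
y = 148 + 1 × 2240/3 = 148 + 746.67 ≈ 895

(332, 895)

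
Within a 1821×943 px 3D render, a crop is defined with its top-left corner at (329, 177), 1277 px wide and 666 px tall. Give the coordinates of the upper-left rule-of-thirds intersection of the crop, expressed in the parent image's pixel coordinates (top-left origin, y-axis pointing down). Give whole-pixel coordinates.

x = 755 px, y = 399 px

One third of the crop width 1277 is 425.67 px.
One third of the crop height 666 is 222.00 px.
The upper-left point is one-third across and one-third down within the crop:
x = 329 + 1 × 425.67 ≈ 755; y = 177 + 1 × 222.00 ≈ 399.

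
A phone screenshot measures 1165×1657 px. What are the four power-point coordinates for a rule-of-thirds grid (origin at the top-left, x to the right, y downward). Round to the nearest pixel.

One third of 1165 is 388.33; one third of 1657 is 552.33.
Vertical third lines at x = 388 and x = 777; horizontal third lines at y = 552 and y = 1105.

(388, 552), (777, 552), (388, 1105), (777, 1105)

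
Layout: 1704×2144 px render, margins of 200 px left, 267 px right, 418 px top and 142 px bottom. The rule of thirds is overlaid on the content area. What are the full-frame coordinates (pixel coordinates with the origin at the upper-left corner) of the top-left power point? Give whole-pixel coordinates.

(612, 946)

Content width = 1704 − 200 − 267 = 1237 px; content height = 2144 − 418 − 142 = 1584 px.
Top-left is one-third across and one-third down within the content area.
x = 200 + 1 × 1237/3 = 200 + 412.33 ≈ 612
y = 418 + 1 × 1584/3 = 418 + 528.00 ≈ 946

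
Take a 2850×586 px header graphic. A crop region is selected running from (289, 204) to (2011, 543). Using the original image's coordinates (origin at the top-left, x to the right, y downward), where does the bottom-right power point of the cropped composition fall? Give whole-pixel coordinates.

x = 1437 px, y = 430 px

Crop width = 2011 − 289 = 1722 px; one third is 574.00 px.
Crop height = 543 − 204 = 339 px; one third is 113.00 px.
The bottom-right point is two-thirds across and two-thirds down within the crop:
x = 289 + 2 × 574.00 ≈ 1437; y = 204 + 2 × 113.00 ≈ 430.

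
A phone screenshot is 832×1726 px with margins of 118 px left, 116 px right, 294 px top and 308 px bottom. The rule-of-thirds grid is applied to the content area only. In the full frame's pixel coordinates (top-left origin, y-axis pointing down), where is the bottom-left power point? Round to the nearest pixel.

Content width = 832 − 118 − 116 = 598 px; content height = 1726 − 294 − 308 = 1124 px.
Bottom-left is one-third across and two-thirds down within the content area.
x = 118 + 1 × 598/3 = 118 + 199.33 ≈ 317
y = 294 + 2 × 1124/3 = 294 + 749.33 ≈ 1043

x = 317 px, y = 1043 px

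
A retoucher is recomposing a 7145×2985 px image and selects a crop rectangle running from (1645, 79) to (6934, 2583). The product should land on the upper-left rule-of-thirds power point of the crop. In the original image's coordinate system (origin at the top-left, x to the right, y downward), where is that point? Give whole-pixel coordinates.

Crop width = 6934 − 1645 = 5289 px; one third is 1763.00 px.
Crop height = 2583 − 79 = 2504 px; one third is 834.67 px.
The upper-left point is one-third across and one-third down within the crop:
x = 1645 + 1 × 1763.00 ≈ 3408; y = 79 + 1 × 834.67 ≈ 914.

x = 3408 px, y = 914 px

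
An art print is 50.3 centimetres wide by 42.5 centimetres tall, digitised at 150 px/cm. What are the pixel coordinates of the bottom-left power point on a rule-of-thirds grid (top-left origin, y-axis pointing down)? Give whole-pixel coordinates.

(2515, 4250)

In pixels the canvas is 50.3 × 150 = 7545 wide and 42.5 × 150 = 6375 tall.
The bottom-left point is one-third across and two-thirds down:
x = 1 × 7545/3 ≈ 2515; y = 2 × 6375/3 ≈ 4250.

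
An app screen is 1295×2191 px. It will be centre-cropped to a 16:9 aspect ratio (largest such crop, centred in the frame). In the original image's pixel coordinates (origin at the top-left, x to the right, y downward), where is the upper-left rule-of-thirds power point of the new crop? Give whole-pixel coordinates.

x = 432 px, y = 974 px

1295/2191 < 16/9, so the 16:9 crop keeps the full width 1295 and trims height to 1295 × 9/16 = 728.44 px.
Top offset = (2191 − 728.44)/2 = 731.28 px; left offset = 0.
Upper-left is one-third across and one-third down within the crop:
x = 0.00 + 1 × 1295.00/3 ≈ 432; y = 731.28 + 1 × 728.44/3 ≈ 974.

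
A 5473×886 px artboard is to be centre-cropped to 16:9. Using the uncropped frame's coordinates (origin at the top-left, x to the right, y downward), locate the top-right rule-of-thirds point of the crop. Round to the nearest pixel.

x = 2999 px, y = 295 px

5473/886 > 16/9, so the 16:9 crop keeps the full height 886 and trims width to 886 × 16/9 = 1575.11 px.
Left offset = (5473 − 1575.11)/2 = 1948.94 px; top offset = 0.
Top-right is two-thirds across and one-third down within the crop:
x = 1948.94 + 2 × 1575.11/3 ≈ 2999; y = 0.00 + 1 × 886.00/3 ≈ 295.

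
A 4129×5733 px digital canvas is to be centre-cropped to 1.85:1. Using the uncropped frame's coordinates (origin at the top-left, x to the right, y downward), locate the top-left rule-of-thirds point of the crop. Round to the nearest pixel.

4129/5733 < 1.85/1, so the 1.85:1 crop keeps the full width 4129 and trims height to 4129 × 1/1.85 = 2231.89 px.
Top offset = (5733 − 2231.89)/2 = 1750.55 px; left offset = 0.
Top-left is one-third across and one-third down within the crop:
x = 0.00 + 1 × 4129.00/3 ≈ 1376; y = 1750.55 + 1 × 2231.89/3 ≈ 2495.

x = 1376 px, y = 2495 px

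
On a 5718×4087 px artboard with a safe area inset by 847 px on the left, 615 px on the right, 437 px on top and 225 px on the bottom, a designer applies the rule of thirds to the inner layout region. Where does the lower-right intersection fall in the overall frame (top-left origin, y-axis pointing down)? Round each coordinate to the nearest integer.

x = 3684 px, y = 2720 px

Content width = 5718 − 847 − 615 = 4256 px; content height = 4087 − 437 − 225 = 3425 px.
Lower-right is two-thirds across and two-thirds down within the inner layout region.
x = 847 + 2 × 4256/3 = 847 + 2837.33 ≈ 3684
y = 437 + 2 × 3425/3 = 437 + 2283.33 ≈ 2720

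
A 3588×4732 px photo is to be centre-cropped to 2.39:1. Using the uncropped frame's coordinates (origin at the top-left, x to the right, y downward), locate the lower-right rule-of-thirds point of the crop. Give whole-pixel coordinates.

(2392, 2616)

3588/4732 < 2.39/1, so the 2.39:1 crop keeps the full width 3588 and trims height to 3588 × 1/2.39 = 1501.26 px.
Top offset = (4732 − 1501.26)/2 = 1615.37 px; left offset = 0.
Lower-right is two-thirds across and two-thirds down within the crop:
x = 0.00 + 2 × 3588.00/3 ≈ 2392; y = 1615.37 + 2 × 1501.26/3 ≈ 2616.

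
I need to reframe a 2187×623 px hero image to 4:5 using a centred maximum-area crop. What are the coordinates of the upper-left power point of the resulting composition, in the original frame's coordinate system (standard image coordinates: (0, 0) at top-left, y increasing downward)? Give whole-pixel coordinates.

(1010, 208)

2187/623 > 4/5, so the 4:5 crop keeps the full height 623 and trims width to 623 × 4/5 = 498.40 px.
Left offset = (2187 − 498.40)/2 = 844.30 px; top offset = 0.
Upper-left is one-third across and one-third down within the crop:
x = 844.30 + 1 × 498.40/3 ≈ 1010; y = 0.00 + 1 × 623.00/3 ≈ 208.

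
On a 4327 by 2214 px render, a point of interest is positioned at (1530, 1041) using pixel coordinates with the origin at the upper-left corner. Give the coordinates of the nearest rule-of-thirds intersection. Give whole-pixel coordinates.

x = 1442 px, y = 738 px

Third lines: x ∈ {1442, 2885}, y ∈ {738, 1476}.
1530 is closer to x = 1442; 1041 is closer to y = 738.
So the nearest intersection is the upper-left power point.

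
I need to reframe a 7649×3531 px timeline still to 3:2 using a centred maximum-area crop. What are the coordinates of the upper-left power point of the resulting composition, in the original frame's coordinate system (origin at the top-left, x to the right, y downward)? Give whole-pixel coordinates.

7649/3531 > 3/2, so the 3:2 crop keeps the full height 3531 and trims width to 3531 × 3/2 = 5296.50 px.
Left offset = (7649 − 5296.50)/2 = 1176.25 px; top offset = 0.
Upper-left is one-third across and one-third down within the crop:
x = 1176.25 + 1 × 5296.50/3 ≈ 2942; y = 0.00 + 1 × 3531.00/3 ≈ 1177.

x = 2942 px, y = 1177 px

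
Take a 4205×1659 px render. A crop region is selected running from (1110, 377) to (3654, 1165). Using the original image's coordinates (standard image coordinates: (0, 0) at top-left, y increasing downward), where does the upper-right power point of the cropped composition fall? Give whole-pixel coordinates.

x = 2806 px, y = 640 px

Crop width = 3654 − 1110 = 2544 px; one third is 848.00 px.
Crop height = 1165 − 377 = 788 px; one third is 262.67 px.
The upper-right point is two-thirds across and one-third down within the crop:
x = 1110 + 2 × 848.00 ≈ 2806; y = 377 + 1 × 262.67 ≈ 640.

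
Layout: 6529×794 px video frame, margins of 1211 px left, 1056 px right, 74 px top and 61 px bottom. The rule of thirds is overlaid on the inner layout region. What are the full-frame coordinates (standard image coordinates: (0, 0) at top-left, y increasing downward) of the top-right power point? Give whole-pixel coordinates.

(4052, 294)

Content width = 6529 − 1211 − 1056 = 4262 px; content height = 794 − 74 − 61 = 659 px.
Top-right is two-thirds across and one-third down within the inner layout region.
x = 1211 + 2 × 4262/3 = 1211 + 2841.33 ≈ 4052
y = 74 + 1 × 659/3 = 74 + 219.67 ≈ 294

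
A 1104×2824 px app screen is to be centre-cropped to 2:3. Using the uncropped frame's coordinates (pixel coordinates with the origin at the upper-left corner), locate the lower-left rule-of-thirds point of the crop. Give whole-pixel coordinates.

(368, 1688)

1104/2824 < 2/3, so the 2:3 crop keeps the full width 1104 and trims height to 1104 × 3/2 = 1656.00 px.
Top offset = (2824 − 1656.00)/2 = 584.00 px; left offset = 0.
Lower-left is one-third across and two-thirds down within the crop:
x = 0.00 + 1 × 1104.00/3 ≈ 368; y = 584.00 + 2 × 1656.00/3 ≈ 1688.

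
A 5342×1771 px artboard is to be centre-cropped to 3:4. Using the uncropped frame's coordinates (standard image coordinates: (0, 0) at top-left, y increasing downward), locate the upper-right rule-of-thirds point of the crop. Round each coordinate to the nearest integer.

5342/1771 > 3/4, so the 3:4 crop keeps the full height 1771 and trims width to 1771 × 3/4 = 1328.25 px.
Left offset = (5342 − 1328.25)/2 = 2006.88 px; top offset = 0.
Upper-right is two-thirds across and one-third down within the crop:
x = 2006.88 + 2 × 1328.25/3 ≈ 2892; y = 0.00 + 1 × 1771.00/3 ≈ 590.

x = 2892 px, y = 590 px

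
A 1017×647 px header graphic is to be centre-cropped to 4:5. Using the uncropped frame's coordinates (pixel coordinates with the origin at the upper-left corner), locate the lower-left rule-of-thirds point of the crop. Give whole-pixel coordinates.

1017/647 > 4/5, so the 4:5 crop keeps the full height 647 and trims width to 647 × 4/5 = 517.60 px.
Left offset = (1017 − 517.60)/2 = 249.70 px; top offset = 0.
Lower-left is one-third across and two-thirds down within the crop:
x = 249.70 + 1 × 517.60/3 ≈ 422; y = 0.00 + 2 × 647.00/3 ≈ 431.

x = 422 px, y = 431 px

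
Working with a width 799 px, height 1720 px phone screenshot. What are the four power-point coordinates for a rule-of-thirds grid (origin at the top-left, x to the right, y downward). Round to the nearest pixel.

One third of 799 is 266.33; one third of 1720 is 573.33.
Vertical third lines at x = 266 and x = 533; horizontal third lines at y = 573 and y = 1147.

(266, 573), (533, 573), (266, 1147), (533, 1147)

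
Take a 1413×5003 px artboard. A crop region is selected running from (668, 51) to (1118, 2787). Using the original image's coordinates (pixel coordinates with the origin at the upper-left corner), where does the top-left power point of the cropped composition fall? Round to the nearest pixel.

(818, 963)

Crop width = 1118 − 668 = 450 px; one third is 150.00 px.
Crop height = 2787 − 51 = 2736 px; one third is 912.00 px.
The top-left point is one-third across and one-third down within the crop:
x = 668 + 1 × 150.00 ≈ 818; y = 51 + 1 × 912.00 ≈ 963.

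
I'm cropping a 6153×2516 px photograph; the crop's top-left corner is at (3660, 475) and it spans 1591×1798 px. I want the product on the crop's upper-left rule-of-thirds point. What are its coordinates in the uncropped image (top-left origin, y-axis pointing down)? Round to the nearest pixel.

x = 4190 px, y = 1074 px

One third of the crop width 1591 is 530.33 px.
One third of the crop height 1798 is 599.33 px.
The upper-left point is one-third across and one-third down within the crop:
x = 3660 + 1 × 530.33 ≈ 4190; y = 475 + 1 × 599.33 ≈ 1074.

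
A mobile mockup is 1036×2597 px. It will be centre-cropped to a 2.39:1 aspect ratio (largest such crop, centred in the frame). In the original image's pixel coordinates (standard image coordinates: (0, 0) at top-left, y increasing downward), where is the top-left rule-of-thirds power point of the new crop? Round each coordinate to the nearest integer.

1036/2597 < 2.39/1, so the 2.39:1 crop keeps the full width 1036 and trims height to 1036 × 1/2.39 = 433.47 px.
Top offset = (2597 − 433.47)/2 = 1081.76 px; left offset = 0.
Top-left is one-third across and one-third down within the crop:
x = 0.00 + 1 × 1036.00/3 ≈ 345; y = 1081.76 + 1 × 433.47/3 ≈ 1226.

(345, 1226)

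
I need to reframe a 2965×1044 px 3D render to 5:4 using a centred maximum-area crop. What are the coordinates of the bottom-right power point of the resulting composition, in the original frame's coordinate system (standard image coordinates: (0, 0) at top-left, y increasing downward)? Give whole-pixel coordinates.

2965/1044 > 5/4, so the 5:4 crop keeps the full height 1044 and trims width to 1044 × 5/4 = 1305.00 px.
Left offset = (2965 − 1305.00)/2 = 830.00 px; top offset = 0.
Bottom-right is two-thirds across and two-thirds down within the crop:
x = 830.00 + 2 × 1305.00/3 ≈ 1700; y = 0.00 + 2 × 1044.00/3 ≈ 696.

(1700, 696)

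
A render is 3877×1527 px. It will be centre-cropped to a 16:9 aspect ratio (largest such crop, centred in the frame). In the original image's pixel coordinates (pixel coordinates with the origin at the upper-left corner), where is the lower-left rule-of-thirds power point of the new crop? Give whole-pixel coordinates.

x = 1486 px, y = 1018 px

3877/1527 > 16/9, so the 16:9 crop keeps the full height 1527 and trims width to 1527 × 16/9 = 2714.67 px.
Left offset = (3877 − 2714.67)/2 = 581.17 px; top offset = 0.
Lower-left is one-third across and two-thirds down within the crop:
x = 581.17 + 1 × 2714.67/3 ≈ 1486; y = 0.00 + 2 × 1527.00/3 ≈ 1018.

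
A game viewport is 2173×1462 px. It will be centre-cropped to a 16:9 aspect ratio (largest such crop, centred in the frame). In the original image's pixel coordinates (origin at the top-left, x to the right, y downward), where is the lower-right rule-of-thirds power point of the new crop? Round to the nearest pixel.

x = 1449 px, y = 935 px

2173/1462 < 16/9, so the 16:9 crop keeps the full width 2173 and trims height to 2173 × 9/16 = 1222.31 px.
Top offset = (1462 − 1222.31)/2 = 119.84 px; left offset = 0.
Lower-right is two-thirds across and two-thirds down within the crop:
x = 0.00 + 2 × 2173.00/3 ≈ 1449; y = 119.84 + 2 × 1222.31/3 ≈ 935.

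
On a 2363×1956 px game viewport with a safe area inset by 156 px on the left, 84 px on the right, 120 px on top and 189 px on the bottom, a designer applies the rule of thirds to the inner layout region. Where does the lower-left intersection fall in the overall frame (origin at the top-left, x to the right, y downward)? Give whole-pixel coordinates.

Content width = 2363 − 156 − 84 = 2123 px; content height = 1956 − 120 − 189 = 1647 px.
Lower-left is one-third across and two-thirds down within the inner layout region.
x = 156 + 1 × 2123/3 = 156 + 707.67 ≈ 864
y = 120 + 2 × 1647/3 = 120 + 1098.00 ≈ 1218

x = 864 px, y = 1218 px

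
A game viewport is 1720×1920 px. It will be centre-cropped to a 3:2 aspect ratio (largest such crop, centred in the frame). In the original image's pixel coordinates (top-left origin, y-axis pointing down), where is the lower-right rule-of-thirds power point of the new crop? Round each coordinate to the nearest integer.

1720/1920 < 3/2, so the 3:2 crop keeps the full width 1720 and trims height to 1720 × 2/3 = 1146.67 px.
Top offset = (1920 − 1146.67)/2 = 386.67 px; left offset = 0.
Lower-right is two-thirds across and two-thirds down within the crop:
x = 0.00 + 2 × 1720.00/3 ≈ 1147; y = 386.67 + 2 × 1146.67/3 ≈ 1151.

(1147, 1151)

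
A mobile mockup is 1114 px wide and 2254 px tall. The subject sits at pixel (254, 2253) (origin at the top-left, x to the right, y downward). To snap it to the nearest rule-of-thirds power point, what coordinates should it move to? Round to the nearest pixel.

(371, 1503)

Third lines: x ∈ {371, 743}, y ∈ {751, 1503}.
254 is closer to x = 371; 2253 is closer to y = 1503.
So the nearest intersection is the lower-left power point.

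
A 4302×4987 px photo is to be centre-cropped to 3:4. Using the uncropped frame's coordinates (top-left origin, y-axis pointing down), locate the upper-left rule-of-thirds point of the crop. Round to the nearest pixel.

(1528, 1662)

4302/4987 > 3/4, so the 3:4 crop keeps the full height 4987 and trims width to 4987 × 3/4 = 3740.25 px.
Left offset = (4302 − 3740.25)/2 = 280.88 px; top offset = 0.
Upper-left is one-third across and one-third down within the crop:
x = 280.88 + 1 × 3740.25/3 ≈ 1528; y = 0.00 + 1 × 4987.00/3 ≈ 1662.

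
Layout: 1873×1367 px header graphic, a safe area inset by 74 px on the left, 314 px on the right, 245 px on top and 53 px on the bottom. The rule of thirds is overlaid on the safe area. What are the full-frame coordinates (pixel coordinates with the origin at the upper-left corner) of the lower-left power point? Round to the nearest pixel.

Content width = 1873 − 74 − 314 = 1485 px; content height = 1367 − 245 − 53 = 1069 px.
Lower-left is one-third across and two-thirds down within the safe area.
x = 74 + 1 × 1485/3 = 74 + 495.00 ≈ 569
y = 245 + 2 × 1069/3 = 245 + 712.67 ≈ 958

x = 569 px, y = 958 px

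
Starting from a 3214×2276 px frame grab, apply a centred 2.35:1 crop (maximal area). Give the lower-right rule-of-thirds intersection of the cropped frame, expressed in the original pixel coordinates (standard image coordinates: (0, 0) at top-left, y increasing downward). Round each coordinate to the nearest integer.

3214/2276 < 2.35/1, so the 2.35:1 crop keeps the full width 3214 and trims height to 3214 × 1/2.35 = 1367.66 px.
Top offset = (2276 − 1367.66)/2 = 454.17 px; left offset = 0.
Lower-right is two-thirds across and two-thirds down within the crop:
x = 0.00 + 2 × 3214.00/3 ≈ 2143; y = 454.17 + 2 × 1367.66/3 ≈ 1366.

(2143, 1366)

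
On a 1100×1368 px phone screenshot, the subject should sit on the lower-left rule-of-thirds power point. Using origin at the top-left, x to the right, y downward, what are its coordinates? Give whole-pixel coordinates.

(367, 912)

The lower-left point sits one-third of the way across and two-thirds of the way down.
x = 1 × 1100/3 ≈ 367; y = 2 × 1368/3 ≈ 912.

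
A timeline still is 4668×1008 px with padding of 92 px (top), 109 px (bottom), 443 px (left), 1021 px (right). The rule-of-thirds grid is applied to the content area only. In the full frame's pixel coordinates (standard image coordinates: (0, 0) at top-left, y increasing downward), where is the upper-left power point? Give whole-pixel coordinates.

Content width = 4668 − 443 − 1021 = 3204 px; content height = 1008 − 92 − 109 = 807 px.
Upper-left is one-third across and one-third down within the content area.
x = 443 + 1 × 3204/3 = 443 + 1068.00 ≈ 1511
y = 92 + 1 × 807/3 = 92 + 269.00 ≈ 361

(1511, 361)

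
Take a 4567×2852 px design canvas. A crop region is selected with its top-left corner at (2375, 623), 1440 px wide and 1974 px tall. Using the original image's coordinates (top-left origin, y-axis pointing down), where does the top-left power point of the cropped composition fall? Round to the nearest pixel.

One third of the crop width 1440 is 480.00 px.
One third of the crop height 1974 is 658.00 px.
The top-left point is one-third across and one-third down within the crop:
x = 2375 + 1 × 480.00 ≈ 2855; y = 623 + 1 × 658.00 ≈ 1281.

(2855, 1281)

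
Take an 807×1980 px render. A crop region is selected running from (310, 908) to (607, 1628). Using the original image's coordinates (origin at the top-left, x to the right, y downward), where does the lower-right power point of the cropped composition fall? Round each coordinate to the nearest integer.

(508, 1388)

Crop width = 607 − 310 = 297 px; one third is 99.00 px.
Crop height = 1628 − 908 = 720 px; one third is 240.00 px.
The lower-right point is two-thirds across and two-thirds down within the crop:
x = 310 + 2 × 99.00 ≈ 508; y = 908 + 2 × 240.00 ≈ 1388.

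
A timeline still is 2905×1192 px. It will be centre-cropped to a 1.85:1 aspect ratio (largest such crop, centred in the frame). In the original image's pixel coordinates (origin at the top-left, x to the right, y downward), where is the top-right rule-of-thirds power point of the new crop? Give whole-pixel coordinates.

(1820, 397)

2905/1192 > 1.85/1, so the 1.85:1 crop keeps the full height 1192 and trims width to 1192 × 1.85/1 = 2205.20 px.
Left offset = (2905 − 2205.20)/2 = 349.90 px; top offset = 0.
Top-right is two-thirds across and one-third down within the crop:
x = 349.90 + 2 × 2205.20/3 ≈ 1820; y = 0.00 + 1 × 1192.00/3 ≈ 397.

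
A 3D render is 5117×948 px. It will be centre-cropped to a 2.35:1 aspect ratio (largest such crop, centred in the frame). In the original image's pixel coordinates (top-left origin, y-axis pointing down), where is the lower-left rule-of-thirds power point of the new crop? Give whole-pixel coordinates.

5117/948 > 2.35/1, so the 2.35:1 crop keeps the full height 948 and trims width to 948 × 2.35/1 = 2227.80 px.
Left offset = (5117 − 2227.80)/2 = 1444.60 px; top offset = 0.
Lower-left is one-third across and two-thirds down within the crop:
x = 1444.60 + 1 × 2227.80/3 ≈ 2187; y = 0.00 + 2 × 948.00/3 ≈ 632.

(2187, 632)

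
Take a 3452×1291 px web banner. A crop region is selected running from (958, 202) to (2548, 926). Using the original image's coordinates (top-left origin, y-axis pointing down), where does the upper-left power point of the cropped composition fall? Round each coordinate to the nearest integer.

(1488, 443)

Crop width = 2548 − 958 = 1590 px; one third is 530.00 px.
Crop height = 926 − 202 = 724 px; one third is 241.33 px.
The upper-left point is one-third across and one-third down within the crop:
x = 958 + 1 × 530.00 ≈ 1488; y = 202 + 1 × 241.33 ≈ 443.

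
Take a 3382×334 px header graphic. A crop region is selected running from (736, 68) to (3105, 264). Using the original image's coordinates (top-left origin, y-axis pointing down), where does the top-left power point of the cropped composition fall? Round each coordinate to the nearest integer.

(1526, 133)

Crop width = 3105 − 736 = 2369 px; one third is 789.67 px.
Crop height = 264 − 68 = 196 px; one third is 65.33 px.
The top-left point is one-third across and one-third down within the crop:
x = 736 + 1 × 789.67 ≈ 1526; y = 68 + 1 × 65.33 ≈ 133.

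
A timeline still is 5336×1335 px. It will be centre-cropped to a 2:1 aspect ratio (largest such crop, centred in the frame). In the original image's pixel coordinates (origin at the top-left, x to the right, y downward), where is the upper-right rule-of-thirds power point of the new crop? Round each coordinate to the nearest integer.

(3113, 445)

5336/1335 > 2/1, so the 2:1 crop keeps the full height 1335 and trims width to 1335 × 2/1 = 2670.00 px.
Left offset = (5336 − 2670.00)/2 = 1333.00 px; top offset = 0.
Upper-right is two-thirds across and one-third down within the crop:
x = 1333.00 + 2 × 2670.00/3 ≈ 3113; y = 0.00 + 1 × 1335.00/3 ≈ 445.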